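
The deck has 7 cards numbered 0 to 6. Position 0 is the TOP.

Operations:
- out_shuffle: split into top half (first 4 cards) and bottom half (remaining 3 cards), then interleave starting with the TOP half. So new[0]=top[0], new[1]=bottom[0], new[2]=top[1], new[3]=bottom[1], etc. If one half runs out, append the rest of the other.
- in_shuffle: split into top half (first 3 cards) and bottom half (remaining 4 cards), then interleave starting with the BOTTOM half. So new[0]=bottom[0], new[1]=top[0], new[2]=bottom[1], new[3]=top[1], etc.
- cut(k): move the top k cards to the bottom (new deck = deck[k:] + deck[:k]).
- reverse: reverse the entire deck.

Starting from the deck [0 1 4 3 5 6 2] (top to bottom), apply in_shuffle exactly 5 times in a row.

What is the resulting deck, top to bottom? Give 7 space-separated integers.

Answer: 1 3 6 0 4 5 2

Derivation:
After op 1 (in_shuffle): [3 0 5 1 6 4 2]
After op 2 (in_shuffle): [1 3 6 0 4 5 2]
After op 3 (in_shuffle): [0 1 4 3 5 6 2]
After op 4 (in_shuffle): [3 0 5 1 6 4 2]
After op 5 (in_shuffle): [1 3 6 0 4 5 2]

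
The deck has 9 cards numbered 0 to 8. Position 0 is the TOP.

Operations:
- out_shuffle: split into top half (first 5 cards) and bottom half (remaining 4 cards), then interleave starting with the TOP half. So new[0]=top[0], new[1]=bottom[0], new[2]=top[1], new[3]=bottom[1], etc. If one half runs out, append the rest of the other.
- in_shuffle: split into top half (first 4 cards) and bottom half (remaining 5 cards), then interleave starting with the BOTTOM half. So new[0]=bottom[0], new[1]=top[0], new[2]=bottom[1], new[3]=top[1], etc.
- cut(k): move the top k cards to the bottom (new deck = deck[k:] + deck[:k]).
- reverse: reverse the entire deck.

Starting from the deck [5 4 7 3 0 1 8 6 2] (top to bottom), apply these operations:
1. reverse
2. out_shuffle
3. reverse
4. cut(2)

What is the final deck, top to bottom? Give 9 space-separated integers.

After op 1 (reverse): [2 6 8 1 0 3 7 4 5]
After op 2 (out_shuffle): [2 3 6 7 8 4 1 5 0]
After op 3 (reverse): [0 5 1 4 8 7 6 3 2]
After op 4 (cut(2)): [1 4 8 7 6 3 2 0 5]

Answer: 1 4 8 7 6 3 2 0 5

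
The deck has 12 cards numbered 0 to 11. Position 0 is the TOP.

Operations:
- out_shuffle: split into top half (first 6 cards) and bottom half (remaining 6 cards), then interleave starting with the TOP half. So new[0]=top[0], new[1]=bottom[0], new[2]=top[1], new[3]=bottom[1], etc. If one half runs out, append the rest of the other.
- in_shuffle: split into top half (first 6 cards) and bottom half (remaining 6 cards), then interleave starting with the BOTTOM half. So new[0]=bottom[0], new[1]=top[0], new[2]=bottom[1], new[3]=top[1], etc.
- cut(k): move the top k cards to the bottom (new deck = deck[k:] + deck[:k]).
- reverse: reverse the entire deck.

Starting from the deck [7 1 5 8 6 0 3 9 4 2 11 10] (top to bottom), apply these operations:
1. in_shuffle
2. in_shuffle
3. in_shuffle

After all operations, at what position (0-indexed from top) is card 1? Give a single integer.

Answer: 2

Derivation:
After op 1 (in_shuffle): [3 7 9 1 4 5 2 8 11 6 10 0]
After op 2 (in_shuffle): [2 3 8 7 11 9 6 1 10 4 0 5]
After op 3 (in_shuffle): [6 2 1 3 10 8 4 7 0 11 5 9]
Card 1 is at position 2.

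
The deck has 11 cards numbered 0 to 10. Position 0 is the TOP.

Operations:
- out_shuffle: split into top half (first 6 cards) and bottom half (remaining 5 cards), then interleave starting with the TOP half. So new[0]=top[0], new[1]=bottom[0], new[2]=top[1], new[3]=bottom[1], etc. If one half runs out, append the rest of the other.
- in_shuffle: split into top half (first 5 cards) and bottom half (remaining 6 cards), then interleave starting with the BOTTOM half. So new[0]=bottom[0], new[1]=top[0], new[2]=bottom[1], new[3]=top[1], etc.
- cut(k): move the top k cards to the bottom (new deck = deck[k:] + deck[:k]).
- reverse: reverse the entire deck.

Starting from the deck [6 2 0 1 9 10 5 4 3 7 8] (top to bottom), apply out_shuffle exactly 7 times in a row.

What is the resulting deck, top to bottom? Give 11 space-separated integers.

Answer: 6 3 10 0 8 4 9 2 7 5 1

Derivation:
After op 1 (out_shuffle): [6 5 2 4 0 3 1 7 9 8 10]
After op 2 (out_shuffle): [6 1 5 7 2 9 4 8 0 10 3]
After op 3 (out_shuffle): [6 4 1 8 5 0 7 10 2 3 9]
After op 4 (out_shuffle): [6 7 4 10 1 2 8 3 5 9 0]
After op 5 (out_shuffle): [6 8 7 3 4 5 10 9 1 0 2]
After op 6 (out_shuffle): [6 10 8 9 7 1 3 0 4 2 5]
After op 7 (out_shuffle): [6 3 10 0 8 4 9 2 7 5 1]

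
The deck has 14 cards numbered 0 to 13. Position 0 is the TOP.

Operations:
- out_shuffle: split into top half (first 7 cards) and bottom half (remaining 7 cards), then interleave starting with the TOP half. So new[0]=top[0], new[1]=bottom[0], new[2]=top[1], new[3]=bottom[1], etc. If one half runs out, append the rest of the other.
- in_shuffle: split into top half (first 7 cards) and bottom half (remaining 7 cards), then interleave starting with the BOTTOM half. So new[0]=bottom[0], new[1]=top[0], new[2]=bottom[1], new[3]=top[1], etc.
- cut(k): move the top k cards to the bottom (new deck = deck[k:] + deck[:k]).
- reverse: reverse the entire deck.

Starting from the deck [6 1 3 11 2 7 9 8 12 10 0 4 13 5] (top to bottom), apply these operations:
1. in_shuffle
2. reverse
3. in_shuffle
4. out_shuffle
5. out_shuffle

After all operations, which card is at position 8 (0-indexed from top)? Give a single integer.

Answer: 3

Derivation:
After op 1 (in_shuffle): [8 6 12 1 10 3 0 11 4 2 13 7 5 9]
After op 2 (reverse): [9 5 7 13 2 4 11 0 3 10 1 12 6 8]
After op 3 (in_shuffle): [0 9 3 5 10 7 1 13 12 2 6 4 8 11]
After op 4 (out_shuffle): [0 13 9 12 3 2 5 6 10 4 7 8 1 11]
After op 5 (out_shuffle): [0 6 13 10 9 4 12 7 3 8 2 1 5 11]
Position 8: card 3.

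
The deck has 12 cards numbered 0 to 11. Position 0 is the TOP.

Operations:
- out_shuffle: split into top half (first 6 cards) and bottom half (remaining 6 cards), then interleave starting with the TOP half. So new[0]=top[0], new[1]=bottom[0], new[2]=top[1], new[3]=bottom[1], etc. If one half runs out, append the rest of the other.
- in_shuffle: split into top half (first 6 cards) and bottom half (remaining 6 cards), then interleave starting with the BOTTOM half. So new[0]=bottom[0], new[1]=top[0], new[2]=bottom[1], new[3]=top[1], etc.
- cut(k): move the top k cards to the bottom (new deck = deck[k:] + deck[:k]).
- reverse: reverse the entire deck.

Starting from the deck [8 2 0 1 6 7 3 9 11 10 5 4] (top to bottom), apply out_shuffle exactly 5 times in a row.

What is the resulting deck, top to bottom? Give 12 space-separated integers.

Answer: 8 5 10 11 9 3 7 6 1 0 2 4

Derivation:
After op 1 (out_shuffle): [8 3 2 9 0 11 1 10 6 5 7 4]
After op 2 (out_shuffle): [8 1 3 10 2 6 9 5 0 7 11 4]
After op 3 (out_shuffle): [8 9 1 5 3 0 10 7 2 11 6 4]
After op 4 (out_shuffle): [8 10 9 7 1 2 5 11 3 6 0 4]
After op 5 (out_shuffle): [8 5 10 11 9 3 7 6 1 0 2 4]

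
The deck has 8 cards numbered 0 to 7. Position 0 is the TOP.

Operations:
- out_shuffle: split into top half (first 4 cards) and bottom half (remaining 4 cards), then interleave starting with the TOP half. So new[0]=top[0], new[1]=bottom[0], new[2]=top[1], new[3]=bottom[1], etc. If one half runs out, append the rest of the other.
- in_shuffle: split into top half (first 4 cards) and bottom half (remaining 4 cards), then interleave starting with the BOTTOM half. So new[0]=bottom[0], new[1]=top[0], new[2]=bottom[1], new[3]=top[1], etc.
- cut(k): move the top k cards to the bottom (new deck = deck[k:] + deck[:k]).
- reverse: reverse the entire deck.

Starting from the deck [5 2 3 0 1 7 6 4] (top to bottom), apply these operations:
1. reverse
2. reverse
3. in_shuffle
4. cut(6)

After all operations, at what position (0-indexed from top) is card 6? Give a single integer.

After op 1 (reverse): [4 6 7 1 0 3 2 5]
After op 2 (reverse): [5 2 3 0 1 7 6 4]
After op 3 (in_shuffle): [1 5 7 2 6 3 4 0]
After op 4 (cut(6)): [4 0 1 5 7 2 6 3]
Card 6 is at position 6.

Answer: 6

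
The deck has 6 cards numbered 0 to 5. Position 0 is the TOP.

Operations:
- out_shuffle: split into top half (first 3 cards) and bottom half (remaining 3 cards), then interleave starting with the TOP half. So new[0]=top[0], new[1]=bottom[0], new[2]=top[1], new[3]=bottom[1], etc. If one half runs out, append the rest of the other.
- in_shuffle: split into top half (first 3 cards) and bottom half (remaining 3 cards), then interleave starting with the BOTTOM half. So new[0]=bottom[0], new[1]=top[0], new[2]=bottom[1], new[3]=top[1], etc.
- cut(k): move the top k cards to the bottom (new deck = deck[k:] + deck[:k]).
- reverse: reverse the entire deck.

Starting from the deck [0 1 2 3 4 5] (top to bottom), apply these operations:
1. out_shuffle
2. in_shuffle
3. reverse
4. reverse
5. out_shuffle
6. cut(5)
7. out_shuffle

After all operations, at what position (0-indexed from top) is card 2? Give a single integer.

Answer: 5

Derivation:
After op 1 (out_shuffle): [0 3 1 4 2 5]
After op 2 (in_shuffle): [4 0 2 3 5 1]
After op 3 (reverse): [1 5 3 2 0 4]
After op 4 (reverse): [4 0 2 3 5 1]
After op 5 (out_shuffle): [4 3 0 5 2 1]
After op 6 (cut(5)): [1 4 3 0 5 2]
After op 7 (out_shuffle): [1 0 4 5 3 2]
Card 2 is at position 5.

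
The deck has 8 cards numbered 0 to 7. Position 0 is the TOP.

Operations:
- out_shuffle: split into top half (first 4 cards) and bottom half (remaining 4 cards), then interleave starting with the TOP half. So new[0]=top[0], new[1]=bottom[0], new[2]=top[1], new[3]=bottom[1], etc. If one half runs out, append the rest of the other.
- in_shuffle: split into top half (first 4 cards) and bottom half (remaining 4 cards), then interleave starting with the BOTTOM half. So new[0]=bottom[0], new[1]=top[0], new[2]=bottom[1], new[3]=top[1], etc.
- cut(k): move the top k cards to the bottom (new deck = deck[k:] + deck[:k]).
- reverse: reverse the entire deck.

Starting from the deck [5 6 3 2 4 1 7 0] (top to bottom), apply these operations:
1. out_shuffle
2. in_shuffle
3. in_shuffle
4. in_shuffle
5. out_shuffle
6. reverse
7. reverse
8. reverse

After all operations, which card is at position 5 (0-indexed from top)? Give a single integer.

Answer: 2

Derivation:
After op 1 (out_shuffle): [5 4 6 1 3 7 2 0]
After op 2 (in_shuffle): [3 5 7 4 2 6 0 1]
After op 3 (in_shuffle): [2 3 6 5 0 7 1 4]
After op 4 (in_shuffle): [0 2 7 3 1 6 4 5]
After op 5 (out_shuffle): [0 1 2 6 7 4 3 5]
After op 6 (reverse): [5 3 4 7 6 2 1 0]
After op 7 (reverse): [0 1 2 6 7 4 3 5]
After op 8 (reverse): [5 3 4 7 6 2 1 0]
Position 5: card 2.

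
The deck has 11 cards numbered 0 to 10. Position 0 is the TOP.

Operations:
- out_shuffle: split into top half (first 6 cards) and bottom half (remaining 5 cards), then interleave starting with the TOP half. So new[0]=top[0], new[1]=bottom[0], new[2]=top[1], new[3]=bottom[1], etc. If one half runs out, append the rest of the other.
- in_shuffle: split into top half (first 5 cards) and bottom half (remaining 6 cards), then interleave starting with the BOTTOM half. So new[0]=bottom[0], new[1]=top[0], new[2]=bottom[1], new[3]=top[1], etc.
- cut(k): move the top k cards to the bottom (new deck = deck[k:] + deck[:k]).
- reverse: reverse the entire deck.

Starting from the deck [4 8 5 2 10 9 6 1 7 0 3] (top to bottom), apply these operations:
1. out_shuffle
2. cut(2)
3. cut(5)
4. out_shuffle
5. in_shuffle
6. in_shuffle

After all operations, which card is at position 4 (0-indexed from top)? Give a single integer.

After op 1 (out_shuffle): [4 6 8 1 5 7 2 0 10 3 9]
After op 2 (cut(2)): [8 1 5 7 2 0 10 3 9 4 6]
After op 3 (cut(5)): [0 10 3 9 4 6 8 1 5 7 2]
After op 4 (out_shuffle): [0 8 10 1 3 5 9 7 4 2 6]
After op 5 (in_shuffle): [5 0 9 8 7 10 4 1 2 3 6]
After op 6 (in_shuffle): [10 5 4 0 1 9 2 8 3 7 6]
Position 4: card 1.

Answer: 1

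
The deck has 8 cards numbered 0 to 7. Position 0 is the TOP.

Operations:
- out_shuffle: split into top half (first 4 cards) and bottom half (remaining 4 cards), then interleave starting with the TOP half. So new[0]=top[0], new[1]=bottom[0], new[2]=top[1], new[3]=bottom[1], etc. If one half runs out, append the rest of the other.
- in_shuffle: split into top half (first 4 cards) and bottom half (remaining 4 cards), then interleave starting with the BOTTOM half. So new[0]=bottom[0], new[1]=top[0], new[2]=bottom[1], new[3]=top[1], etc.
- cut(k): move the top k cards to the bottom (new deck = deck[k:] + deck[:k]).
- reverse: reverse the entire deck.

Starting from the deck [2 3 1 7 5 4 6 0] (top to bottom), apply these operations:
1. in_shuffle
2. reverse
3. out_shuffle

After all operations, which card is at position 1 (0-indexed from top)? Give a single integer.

After op 1 (in_shuffle): [5 2 4 3 6 1 0 7]
After op 2 (reverse): [7 0 1 6 3 4 2 5]
After op 3 (out_shuffle): [7 3 0 4 1 2 6 5]
Position 1: card 3.

Answer: 3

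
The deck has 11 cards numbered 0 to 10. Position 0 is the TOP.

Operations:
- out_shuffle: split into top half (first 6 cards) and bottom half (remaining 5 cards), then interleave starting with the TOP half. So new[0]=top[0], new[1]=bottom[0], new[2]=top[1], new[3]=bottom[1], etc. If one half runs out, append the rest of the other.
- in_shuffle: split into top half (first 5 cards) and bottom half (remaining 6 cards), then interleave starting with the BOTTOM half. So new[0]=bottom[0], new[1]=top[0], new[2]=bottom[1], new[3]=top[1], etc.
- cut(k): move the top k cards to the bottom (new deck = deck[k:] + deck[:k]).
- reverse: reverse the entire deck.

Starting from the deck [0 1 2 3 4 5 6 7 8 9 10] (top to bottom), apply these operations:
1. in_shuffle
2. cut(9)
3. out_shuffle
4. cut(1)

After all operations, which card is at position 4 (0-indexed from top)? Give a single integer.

After op 1 (in_shuffle): [5 0 6 1 7 2 8 3 9 4 10]
After op 2 (cut(9)): [4 10 5 0 6 1 7 2 8 3 9]
After op 3 (out_shuffle): [4 7 10 2 5 8 0 3 6 9 1]
After op 4 (cut(1)): [7 10 2 5 8 0 3 6 9 1 4]
Position 4: card 8.

Answer: 8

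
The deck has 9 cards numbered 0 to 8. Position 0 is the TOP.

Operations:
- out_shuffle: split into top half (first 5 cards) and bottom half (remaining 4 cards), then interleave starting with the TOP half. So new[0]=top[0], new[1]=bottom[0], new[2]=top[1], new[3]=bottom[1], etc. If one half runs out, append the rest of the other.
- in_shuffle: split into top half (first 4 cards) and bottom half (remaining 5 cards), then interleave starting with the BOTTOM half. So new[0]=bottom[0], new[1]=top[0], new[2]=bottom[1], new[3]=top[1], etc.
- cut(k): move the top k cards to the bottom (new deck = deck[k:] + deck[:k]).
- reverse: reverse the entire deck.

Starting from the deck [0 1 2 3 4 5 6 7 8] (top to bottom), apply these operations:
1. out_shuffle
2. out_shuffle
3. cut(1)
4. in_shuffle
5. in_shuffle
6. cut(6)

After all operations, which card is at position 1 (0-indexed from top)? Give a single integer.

Answer: 5

Derivation:
After op 1 (out_shuffle): [0 5 1 6 2 7 3 8 4]
After op 2 (out_shuffle): [0 7 5 3 1 8 6 4 2]
After op 3 (cut(1)): [7 5 3 1 8 6 4 2 0]
After op 4 (in_shuffle): [8 7 6 5 4 3 2 1 0]
After op 5 (in_shuffle): [4 8 3 7 2 6 1 5 0]
After op 6 (cut(6)): [1 5 0 4 8 3 7 2 6]
Position 1: card 5.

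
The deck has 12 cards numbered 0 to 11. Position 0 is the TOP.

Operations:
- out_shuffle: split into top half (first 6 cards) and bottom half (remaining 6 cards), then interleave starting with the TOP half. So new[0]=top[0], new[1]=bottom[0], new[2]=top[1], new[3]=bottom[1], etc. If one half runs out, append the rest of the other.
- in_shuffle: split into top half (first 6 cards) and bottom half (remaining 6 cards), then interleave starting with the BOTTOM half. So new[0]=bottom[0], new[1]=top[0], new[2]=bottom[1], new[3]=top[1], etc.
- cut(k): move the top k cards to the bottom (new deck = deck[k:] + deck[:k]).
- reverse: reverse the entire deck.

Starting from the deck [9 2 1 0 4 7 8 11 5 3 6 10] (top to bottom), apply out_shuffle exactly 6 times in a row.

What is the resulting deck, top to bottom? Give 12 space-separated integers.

Answer: 9 7 6 4 3 0 5 1 11 2 8 10

Derivation:
After op 1 (out_shuffle): [9 8 2 11 1 5 0 3 4 6 7 10]
After op 2 (out_shuffle): [9 0 8 3 2 4 11 6 1 7 5 10]
After op 3 (out_shuffle): [9 11 0 6 8 1 3 7 2 5 4 10]
After op 4 (out_shuffle): [9 3 11 7 0 2 6 5 8 4 1 10]
After op 5 (out_shuffle): [9 6 3 5 11 8 7 4 0 1 2 10]
After op 6 (out_shuffle): [9 7 6 4 3 0 5 1 11 2 8 10]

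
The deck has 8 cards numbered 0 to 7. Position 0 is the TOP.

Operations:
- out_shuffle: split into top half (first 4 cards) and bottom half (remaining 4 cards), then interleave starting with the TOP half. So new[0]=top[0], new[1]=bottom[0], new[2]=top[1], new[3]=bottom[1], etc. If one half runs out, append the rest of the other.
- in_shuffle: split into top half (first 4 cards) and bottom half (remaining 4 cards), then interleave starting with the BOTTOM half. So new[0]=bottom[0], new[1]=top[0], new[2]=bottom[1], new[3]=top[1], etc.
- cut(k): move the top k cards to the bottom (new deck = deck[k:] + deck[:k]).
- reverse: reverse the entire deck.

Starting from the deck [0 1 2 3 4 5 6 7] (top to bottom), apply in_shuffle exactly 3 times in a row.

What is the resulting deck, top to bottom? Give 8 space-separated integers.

After op 1 (in_shuffle): [4 0 5 1 6 2 7 3]
After op 2 (in_shuffle): [6 4 2 0 7 5 3 1]
After op 3 (in_shuffle): [7 6 5 4 3 2 1 0]

Answer: 7 6 5 4 3 2 1 0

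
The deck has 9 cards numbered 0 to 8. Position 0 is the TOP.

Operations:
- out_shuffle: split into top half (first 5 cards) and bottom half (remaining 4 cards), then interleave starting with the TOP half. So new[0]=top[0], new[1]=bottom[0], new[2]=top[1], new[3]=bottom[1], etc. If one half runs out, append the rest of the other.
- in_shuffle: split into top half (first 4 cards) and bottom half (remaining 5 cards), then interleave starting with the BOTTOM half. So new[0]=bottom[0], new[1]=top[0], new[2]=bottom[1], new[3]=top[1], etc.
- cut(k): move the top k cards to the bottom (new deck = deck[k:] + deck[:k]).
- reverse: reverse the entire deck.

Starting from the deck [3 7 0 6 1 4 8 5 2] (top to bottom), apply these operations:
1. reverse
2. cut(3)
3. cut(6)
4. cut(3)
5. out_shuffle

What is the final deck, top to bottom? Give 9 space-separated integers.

Answer: 4 3 1 2 6 5 0 8 7

Derivation:
After op 1 (reverse): [2 5 8 4 1 6 0 7 3]
After op 2 (cut(3)): [4 1 6 0 7 3 2 5 8]
After op 3 (cut(6)): [2 5 8 4 1 6 0 7 3]
After op 4 (cut(3)): [4 1 6 0 7 3 2 5 8]
After op 5 (out_shuffle): [4 3 1 2 6 5 0 8 7]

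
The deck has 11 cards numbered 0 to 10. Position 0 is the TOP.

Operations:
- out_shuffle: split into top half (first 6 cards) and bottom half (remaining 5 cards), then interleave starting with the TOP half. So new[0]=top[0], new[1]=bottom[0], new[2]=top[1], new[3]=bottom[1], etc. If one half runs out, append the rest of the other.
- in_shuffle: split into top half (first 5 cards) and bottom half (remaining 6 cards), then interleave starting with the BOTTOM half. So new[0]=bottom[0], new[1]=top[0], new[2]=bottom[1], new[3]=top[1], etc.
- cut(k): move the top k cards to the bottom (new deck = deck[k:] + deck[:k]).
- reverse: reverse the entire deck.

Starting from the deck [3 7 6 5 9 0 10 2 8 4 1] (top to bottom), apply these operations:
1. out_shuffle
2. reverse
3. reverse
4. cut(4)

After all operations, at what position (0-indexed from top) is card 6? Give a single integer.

Answer: 0

Derivation:
After op 1 (out_shuffle): [3 10 7 2 6 8 5 4 9 1 0]
After op 2 (reverse): [0 1 9 4 5 8 6 2 7 10 3]
After op 3 (reverse): [3 10 7 2 6 8 5 4 9 1 0]
After op 4 (cut(4)): [6 8 5 4 9 1 0 3 10 7 2]
Card 6 is at position 0.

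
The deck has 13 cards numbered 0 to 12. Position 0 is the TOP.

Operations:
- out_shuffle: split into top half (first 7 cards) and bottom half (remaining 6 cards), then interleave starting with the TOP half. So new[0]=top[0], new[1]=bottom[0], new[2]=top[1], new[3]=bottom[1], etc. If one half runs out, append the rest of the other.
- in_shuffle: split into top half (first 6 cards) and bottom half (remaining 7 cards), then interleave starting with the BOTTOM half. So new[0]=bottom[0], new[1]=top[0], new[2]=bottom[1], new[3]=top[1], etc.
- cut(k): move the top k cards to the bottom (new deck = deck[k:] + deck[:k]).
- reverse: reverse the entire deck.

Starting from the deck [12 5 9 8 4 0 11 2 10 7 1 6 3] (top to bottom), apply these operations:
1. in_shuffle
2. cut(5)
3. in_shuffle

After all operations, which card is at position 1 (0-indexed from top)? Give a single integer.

After op 1 (in_shuffle): [11 12 2 5 10 9 7 8 1 4 6 0 3]
After op 2 (cut(5)): [9 7 8 1 4 6 0 3 11 12 2 5 10]
After op 3 (in_shuffle): [0 9 3 7 11 8 12 1 2 4 5 6 10]
Position 1: card 9.

Answer: 9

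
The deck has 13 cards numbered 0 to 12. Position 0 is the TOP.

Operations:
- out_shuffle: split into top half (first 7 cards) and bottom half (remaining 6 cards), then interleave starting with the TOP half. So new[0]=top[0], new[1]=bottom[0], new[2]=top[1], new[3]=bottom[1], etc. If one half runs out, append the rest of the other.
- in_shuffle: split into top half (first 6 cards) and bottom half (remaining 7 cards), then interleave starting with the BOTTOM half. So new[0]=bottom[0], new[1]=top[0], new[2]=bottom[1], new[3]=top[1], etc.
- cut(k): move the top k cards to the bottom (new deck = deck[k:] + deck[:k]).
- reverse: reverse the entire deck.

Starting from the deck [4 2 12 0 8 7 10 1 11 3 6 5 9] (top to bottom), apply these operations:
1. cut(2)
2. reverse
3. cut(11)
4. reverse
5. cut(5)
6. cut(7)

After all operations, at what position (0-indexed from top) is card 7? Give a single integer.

Answer: 2

Derivation:
After op 1 (cut(2)): [12 0 8 7 10 1 11 3 6 5 9 4 2]
After op 2 (reverse): [2 4 9 5 6 3 11 1 10 7 8 0 12]
After op 3 (cut(11)): [0 12 2 4 9 5 6 3 11 1 10 7 8]
After op 4 (reverse): [8 7 10 1 11 3 6 5 9 4 2 12 0]
After op 5 (cut(5)): [3 6 5 9 4 2 12 0 8 7 10 1 11]
After op 6 (cut(7)): [0 8 7 10 1 11 3 6 5 9 4 2 12]
Card 7 is at position 2.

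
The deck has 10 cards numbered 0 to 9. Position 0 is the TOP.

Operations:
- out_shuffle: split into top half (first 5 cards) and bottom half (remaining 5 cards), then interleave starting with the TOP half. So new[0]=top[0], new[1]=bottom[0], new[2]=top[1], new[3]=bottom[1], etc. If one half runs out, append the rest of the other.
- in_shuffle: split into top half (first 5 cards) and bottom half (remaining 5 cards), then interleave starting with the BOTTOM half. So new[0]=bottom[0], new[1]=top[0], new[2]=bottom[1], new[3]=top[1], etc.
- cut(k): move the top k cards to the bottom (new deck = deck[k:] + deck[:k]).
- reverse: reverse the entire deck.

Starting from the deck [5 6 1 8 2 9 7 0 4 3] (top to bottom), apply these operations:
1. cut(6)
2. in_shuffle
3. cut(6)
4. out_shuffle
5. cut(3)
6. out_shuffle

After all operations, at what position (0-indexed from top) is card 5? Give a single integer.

After op 1 (cut(6)): [7 0 4 3 5 6 1 8 2 9]
After op 2 (in_shuffle): [6 7 1 0 8 4 2 3 9 5]
After op 3 (cut(6)): [2 3 9 5 6 7 1 0 8 4]
After op 4 (out_shuffle): [2 7 3 1 9 0 5 8 6 4]
After op 5 (cut(3)): [1 9 0 5 8 6 4 2 7 3]
After op 6 (out_shuffle): [1 6 9 4 0 2 5 7 8 3]
Card 5 is at position 6.

Answer: 6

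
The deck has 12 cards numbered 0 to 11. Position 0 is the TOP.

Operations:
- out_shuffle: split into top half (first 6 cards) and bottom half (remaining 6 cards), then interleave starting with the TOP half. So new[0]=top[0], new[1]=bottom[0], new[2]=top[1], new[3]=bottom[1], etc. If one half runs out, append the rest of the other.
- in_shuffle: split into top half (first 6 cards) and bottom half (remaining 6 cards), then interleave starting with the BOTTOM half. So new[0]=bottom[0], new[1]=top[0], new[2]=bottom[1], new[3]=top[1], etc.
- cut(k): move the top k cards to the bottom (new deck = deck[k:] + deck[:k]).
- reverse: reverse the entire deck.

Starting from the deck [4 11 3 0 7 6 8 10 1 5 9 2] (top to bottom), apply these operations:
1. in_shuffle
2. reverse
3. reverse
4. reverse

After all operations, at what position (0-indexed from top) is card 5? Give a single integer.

Answer: 5

Derivation:
After op 1 (in_shuffle): [8 4 10 11 1 3 5 0 9 7 2 6]
After op 2 (reverse): [6 2 7 9 0 5 3 1 11 10 4 8]
After op 3 (reverse): [8 4 10 11 1 3 5 0 9 7 2 6]
After op 4 (reverse): [6 2 7 9 0 5 3 1 11 10 4 8]
Card 5 is at position 5.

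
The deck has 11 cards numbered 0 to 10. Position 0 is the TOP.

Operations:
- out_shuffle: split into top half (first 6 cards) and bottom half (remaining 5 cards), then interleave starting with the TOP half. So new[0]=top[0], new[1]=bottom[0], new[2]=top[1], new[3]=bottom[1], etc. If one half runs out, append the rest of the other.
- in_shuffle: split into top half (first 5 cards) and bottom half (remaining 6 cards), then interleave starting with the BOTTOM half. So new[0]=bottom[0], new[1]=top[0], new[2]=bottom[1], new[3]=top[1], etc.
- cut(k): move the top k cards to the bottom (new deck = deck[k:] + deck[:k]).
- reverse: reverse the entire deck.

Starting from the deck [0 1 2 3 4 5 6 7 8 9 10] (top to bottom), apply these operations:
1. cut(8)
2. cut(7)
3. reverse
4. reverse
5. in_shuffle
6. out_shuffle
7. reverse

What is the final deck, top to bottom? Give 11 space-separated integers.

After op 1 (cut(8)): [8 9 10 0 1 2 3 4 5 6 7]
After op 2 (cut(7)): [4 5 6 7 8 9 10 0 1 2 3]
After op 3 (reverse): [3 2 1 0 10 9 8 7 6 5 4]
After op 4 (reverse): [4 5 6 7 8 9 10 0 1 2 3]
After op 5 (in_shuffle): [9 4 10 5 0 6 1 7 2 8 3]
After op 6 (out_shuffle): [9 1 4 7 10 2 5 8 0 3 6]
After op 7 (reverse): [6 3 0 8 5 2 10 7 4 1 9]

Answer: 6 3 0 8 5 2 10 7 4 1 9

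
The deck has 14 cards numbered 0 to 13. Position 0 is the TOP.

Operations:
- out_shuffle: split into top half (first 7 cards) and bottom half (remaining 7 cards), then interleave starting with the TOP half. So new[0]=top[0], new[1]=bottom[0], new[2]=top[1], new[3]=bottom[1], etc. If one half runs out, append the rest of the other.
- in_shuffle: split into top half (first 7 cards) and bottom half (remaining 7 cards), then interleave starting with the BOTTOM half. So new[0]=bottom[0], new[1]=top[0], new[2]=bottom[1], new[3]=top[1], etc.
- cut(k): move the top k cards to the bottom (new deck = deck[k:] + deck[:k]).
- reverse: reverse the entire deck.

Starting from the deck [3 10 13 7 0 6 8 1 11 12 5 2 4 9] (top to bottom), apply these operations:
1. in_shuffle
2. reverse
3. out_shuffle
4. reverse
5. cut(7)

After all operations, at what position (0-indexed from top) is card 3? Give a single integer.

Answer: 9

Derivation:
After op 1 (in_shuffle): [1 3 11 10 12 13 5 7 2 0 4 6 9 8]
After op 2 (reverse): [8 9 6 4 0 2 7 5 13 12 10 11 3 1]
After op 3 (out_shuffle): [8 5 9 13 6 12 4 10 0 11 2 3 7 1]
After op 4 (reverse): [1 7 3 2 11 0 10 4 12 6 13 9 5 8]
After op 5 (cut(7)): [4 12 6 13 9 5 8 1 7 3 2 11 0 10]
Card 3 is at position 9.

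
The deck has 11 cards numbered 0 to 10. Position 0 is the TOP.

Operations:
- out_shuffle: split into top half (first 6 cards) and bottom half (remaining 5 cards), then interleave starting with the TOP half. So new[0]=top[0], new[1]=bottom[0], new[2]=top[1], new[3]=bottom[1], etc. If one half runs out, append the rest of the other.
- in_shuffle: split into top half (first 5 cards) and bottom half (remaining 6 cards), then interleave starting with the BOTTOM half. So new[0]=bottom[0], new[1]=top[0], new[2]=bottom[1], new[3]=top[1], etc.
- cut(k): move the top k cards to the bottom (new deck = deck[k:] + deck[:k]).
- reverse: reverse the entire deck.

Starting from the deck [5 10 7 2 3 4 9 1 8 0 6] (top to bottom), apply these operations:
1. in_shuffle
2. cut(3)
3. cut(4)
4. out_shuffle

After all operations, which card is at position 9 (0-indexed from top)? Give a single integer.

After op 1 (in_shuffle): [4 5 9 10 1 7 8 2 0 3 6]
After op 2 (cut(3)): [10 1 7 8 2 0 3 6 4 5 9]
After op 3 (cut(4)): [2 0 3 6 4 5 9 10 1 7 8]
After op 4 (out_shuffle): [2 9 0 10 3 1 6 7 4 8 5]
Position 9: card 8.

Answer: 8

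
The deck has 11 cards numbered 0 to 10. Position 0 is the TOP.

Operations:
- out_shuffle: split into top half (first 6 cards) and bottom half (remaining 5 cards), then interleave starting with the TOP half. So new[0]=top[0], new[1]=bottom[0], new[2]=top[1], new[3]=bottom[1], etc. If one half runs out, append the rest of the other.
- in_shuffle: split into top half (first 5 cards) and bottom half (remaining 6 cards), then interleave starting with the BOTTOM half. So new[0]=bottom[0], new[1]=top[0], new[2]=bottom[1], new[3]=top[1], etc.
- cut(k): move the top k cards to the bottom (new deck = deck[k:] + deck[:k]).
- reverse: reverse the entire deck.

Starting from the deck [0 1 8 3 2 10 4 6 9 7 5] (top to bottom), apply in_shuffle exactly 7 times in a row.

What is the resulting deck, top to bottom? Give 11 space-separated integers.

Answer: 6 2 1 7 4 3 0 9 10 8 5

Derivation:
After op 1 (in_shuffle): [10 0 4 1 6 8 9 3 7 2 5]
After op 2 (in_shuffle): [8 10 9 0 3 4 7 1 2 6 5]
After op 3 (in_shuffle): [4 8 7 10 1 9 2 0 6 3 5]
After op 4 (in_shuffle): [9 4 2 8 0 7 6 10 3 1 5]
After op 5 (in_shuffle): [7 9 6 4 10 2 3 8 1 0 5]
After op 6 (in_shuffle): [2 7 3 9 8 6 1 4 0 10 5]
After op 7 (in_shuffle): [6 2 1 7 4 3 0 9 10 8 5]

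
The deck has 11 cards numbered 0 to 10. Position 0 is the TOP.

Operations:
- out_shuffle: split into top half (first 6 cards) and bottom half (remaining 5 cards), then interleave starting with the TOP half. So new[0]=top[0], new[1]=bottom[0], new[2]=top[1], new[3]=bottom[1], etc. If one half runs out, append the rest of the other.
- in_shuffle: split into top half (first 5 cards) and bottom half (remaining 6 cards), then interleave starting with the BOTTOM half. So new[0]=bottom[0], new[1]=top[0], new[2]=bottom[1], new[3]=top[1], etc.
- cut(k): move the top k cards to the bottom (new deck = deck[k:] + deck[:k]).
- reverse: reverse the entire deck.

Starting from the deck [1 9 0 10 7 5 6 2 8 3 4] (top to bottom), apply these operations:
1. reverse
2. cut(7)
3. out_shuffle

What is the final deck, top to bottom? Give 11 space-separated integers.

After op 1 (reverse): [4 3 8 2 6 5 7 10 0 9 1]
After op 2 (cut(7)): [10 0 9 1 4 3 8 2 6 5 7]
After op 3 (out_shuffle): [10 8 0 2 9 6 1 5 4 7 3]

Answer: 10 8 0 2 9 6 1 5 4 7 3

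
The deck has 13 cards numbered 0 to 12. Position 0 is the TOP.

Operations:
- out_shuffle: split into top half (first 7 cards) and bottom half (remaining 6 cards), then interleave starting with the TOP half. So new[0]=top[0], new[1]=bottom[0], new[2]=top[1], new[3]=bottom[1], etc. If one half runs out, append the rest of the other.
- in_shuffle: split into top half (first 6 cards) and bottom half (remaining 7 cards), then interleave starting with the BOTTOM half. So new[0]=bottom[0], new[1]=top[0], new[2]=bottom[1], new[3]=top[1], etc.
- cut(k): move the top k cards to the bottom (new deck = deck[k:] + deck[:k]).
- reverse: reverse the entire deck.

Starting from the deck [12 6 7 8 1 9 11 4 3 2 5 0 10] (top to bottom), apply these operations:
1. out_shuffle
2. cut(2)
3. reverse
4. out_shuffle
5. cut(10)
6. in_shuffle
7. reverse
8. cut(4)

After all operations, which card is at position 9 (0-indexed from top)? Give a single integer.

After op 1 (out_shuffle): [12 4 6 3 7 2 8 5 1 0 9 10 11]
After op 2 (cut(2)): [6 3 7 2 8 5 1 0 9 10 11 12 4]
After op 3 (reverse): [4 12 11 10 9 0 1 5 8 2 7 3 6]
After op 4 (out_shuffle): [4 5 12 8 11 2 10 7 9 3 0 6 1]
After op 5 (cut(10)): [0 6 1 4 5 12 8 11 2 10 7 9 3]
After op 6 (in_shuffle): [8 0 11 6 2 1 10 4 7 5 9 12 3]
After op 7 (reverse): [3 12 9 5 7 4 10 1 2 6 11 0 8]
After op 8 (cut(4)): [7 4 10 1 2 6 11 0 8 3 12 9 5]
Position 9: card 3.

Answer: 3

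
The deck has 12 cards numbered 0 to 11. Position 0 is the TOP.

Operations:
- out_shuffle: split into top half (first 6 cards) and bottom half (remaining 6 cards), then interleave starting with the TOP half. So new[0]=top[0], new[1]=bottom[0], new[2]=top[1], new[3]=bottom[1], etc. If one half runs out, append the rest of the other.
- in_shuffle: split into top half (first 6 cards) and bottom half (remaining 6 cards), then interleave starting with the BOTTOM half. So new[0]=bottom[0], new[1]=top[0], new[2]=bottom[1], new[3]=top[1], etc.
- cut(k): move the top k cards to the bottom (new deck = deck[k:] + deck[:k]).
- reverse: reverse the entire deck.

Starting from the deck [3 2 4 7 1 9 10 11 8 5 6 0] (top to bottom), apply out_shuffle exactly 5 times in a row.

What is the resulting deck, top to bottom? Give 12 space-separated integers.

After op 1 (out_shuffle): [3 10 2 11 4 8 7 5 1 6 9 0]
After op 2 (out_shuffle): [3 7 10 5 2 1 11 6 4 9 8 0]
After op 3 (out_shuffle): [3 11 7 6 10 4 5 9 2 8 1 0]
After op 4 (out_shuffle): [3 5 11 9 7 2 6 8 10 1 4 0]
After op 5 (out_shuffle): [3 6 5 8 11 10 9 1 7 4 2 0]

Answer: 3 6 5 8 11 10 9 1 7 4 2 0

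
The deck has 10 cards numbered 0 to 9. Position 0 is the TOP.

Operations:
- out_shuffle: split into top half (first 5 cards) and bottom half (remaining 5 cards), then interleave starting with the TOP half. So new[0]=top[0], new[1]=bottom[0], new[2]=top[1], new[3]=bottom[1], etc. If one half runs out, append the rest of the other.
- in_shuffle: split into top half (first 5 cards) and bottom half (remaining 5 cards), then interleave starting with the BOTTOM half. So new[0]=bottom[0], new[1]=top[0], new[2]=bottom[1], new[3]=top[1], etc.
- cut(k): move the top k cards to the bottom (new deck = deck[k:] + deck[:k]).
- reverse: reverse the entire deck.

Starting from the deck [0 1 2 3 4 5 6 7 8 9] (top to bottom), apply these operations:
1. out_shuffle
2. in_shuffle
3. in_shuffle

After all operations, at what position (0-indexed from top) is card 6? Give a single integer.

Answer: 4

Derivation:
After op 1 (out_shuffle): [0 5 1 6 2 7 3 8 4 9]
After op 2 (in_shuffle): [7 0 3 5 8 1 4 6 9 2]
After op 3 (in_shuffle): [1 7 4 0 6 3 9 5 2 8]
Card 6 is at position 4.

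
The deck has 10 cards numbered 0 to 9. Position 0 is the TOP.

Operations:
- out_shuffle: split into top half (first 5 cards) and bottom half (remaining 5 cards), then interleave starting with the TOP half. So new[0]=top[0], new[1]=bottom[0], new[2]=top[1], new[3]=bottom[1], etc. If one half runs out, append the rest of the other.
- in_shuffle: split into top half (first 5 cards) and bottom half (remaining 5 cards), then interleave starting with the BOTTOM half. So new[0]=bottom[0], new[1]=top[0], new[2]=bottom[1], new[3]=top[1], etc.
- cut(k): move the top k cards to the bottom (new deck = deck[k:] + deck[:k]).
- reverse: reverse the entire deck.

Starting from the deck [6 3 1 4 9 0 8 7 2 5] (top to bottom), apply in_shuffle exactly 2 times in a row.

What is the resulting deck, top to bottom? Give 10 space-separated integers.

Answer: 1 0 2 6 4 8 5 3 9 7

Derivation:
After op 1 (in_shuffle): [0 6 8 3 7 1 2 4 5 9]
After op 2 (in_shuffle): [1 0 2 6 4 8 5 3 9 7]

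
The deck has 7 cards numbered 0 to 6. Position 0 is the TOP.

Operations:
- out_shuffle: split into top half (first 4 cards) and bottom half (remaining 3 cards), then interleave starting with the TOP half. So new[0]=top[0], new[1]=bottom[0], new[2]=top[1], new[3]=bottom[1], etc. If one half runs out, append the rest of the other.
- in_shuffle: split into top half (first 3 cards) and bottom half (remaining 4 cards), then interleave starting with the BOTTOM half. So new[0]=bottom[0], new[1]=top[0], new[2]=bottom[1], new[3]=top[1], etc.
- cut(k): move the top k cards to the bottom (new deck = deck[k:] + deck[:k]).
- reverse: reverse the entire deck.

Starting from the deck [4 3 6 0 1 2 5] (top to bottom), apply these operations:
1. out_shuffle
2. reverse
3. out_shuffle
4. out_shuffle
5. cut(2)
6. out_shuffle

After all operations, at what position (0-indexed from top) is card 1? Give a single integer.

Answer: 1

Derivation:
After op 1 (out_shuffle): [4 1 3 2 6 5 0]
After op 2 (reverse): [0 5 6 2 3 1 4]
After op 3 (out_shuffle): [0 3 5 1 6 4 2]
After op 4 (out_shuffle): [0 6 3 4 5 2 1]
After op 5 (cut(2)): [3 4 5 2 1 0 6]
After op 6 (out_shuffle): [3 1 4 0 5 6 2]
Card 1 is at position 1.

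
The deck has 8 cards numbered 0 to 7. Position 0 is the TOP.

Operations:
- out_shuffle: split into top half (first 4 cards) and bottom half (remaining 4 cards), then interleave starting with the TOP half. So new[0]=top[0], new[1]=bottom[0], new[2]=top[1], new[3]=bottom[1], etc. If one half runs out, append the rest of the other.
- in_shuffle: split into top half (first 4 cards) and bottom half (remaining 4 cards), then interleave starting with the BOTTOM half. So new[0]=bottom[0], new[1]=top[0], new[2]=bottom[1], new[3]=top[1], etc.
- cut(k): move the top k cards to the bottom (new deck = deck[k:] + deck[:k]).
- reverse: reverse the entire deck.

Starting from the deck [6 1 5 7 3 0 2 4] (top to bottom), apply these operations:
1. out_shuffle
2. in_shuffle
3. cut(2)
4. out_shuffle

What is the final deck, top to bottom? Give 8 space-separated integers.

Answer: 2 4 3 0 7 5 1 6

Derivation:
After op 1 (out_shuffle): [6 3 1 0 5 2 7 4]
After op 2 (in_shuffle): [5 6 2 3 7 1 4 0]
After op 3 (cut(2)): [2 3 7 1 4 0 5 6]
After op 4 (out_shuffle): [2 4 3 0 7 5 1 6]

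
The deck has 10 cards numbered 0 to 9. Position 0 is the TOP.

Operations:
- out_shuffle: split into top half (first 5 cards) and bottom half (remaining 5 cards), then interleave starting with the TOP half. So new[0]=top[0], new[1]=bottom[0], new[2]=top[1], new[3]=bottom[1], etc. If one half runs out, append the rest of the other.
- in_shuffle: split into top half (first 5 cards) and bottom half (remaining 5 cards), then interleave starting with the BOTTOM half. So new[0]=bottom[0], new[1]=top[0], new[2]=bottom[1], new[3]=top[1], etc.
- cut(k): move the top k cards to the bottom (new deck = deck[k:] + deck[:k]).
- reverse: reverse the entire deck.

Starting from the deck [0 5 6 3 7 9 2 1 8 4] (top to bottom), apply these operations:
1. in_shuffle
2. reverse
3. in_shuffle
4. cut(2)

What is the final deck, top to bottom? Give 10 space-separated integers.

Answer: 5 4 2 3 0 8 9 6 1 7

Derivation:
After op 1 (in_shuffle): [9 0 2 5 1 6 8 3 4 7]
After op 2 (reverse): [7 4 3 8 6 1 5 2 0 9]
After op 3 (in_shuffle): [1 7 5 4 2 3 0 8 9 6]
After op 4 (cut(2)): [5 4 2 3 0 8 9 6 1 7]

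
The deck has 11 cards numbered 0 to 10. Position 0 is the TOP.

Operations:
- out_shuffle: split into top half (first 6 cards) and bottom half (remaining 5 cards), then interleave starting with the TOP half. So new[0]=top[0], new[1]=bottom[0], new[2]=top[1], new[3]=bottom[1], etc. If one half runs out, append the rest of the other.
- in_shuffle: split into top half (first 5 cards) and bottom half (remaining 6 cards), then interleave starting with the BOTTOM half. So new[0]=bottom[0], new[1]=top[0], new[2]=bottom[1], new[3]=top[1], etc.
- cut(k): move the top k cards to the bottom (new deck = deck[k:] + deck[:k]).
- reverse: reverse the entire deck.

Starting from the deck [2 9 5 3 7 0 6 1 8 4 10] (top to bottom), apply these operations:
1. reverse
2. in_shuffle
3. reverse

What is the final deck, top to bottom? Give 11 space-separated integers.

Answer: 2 6 9 1 5 8 3 4 7 10 0

Derivation:
After op 1 (reverse): [10 4 8 1 6 0 7 3 5 9 2]
After op 2 (in_shuffle): [0 10 7 4 3 8 5 1 9 6 2]
After op 3 (reverse): [2 6 9 1 5 8 3 4 7 10 0]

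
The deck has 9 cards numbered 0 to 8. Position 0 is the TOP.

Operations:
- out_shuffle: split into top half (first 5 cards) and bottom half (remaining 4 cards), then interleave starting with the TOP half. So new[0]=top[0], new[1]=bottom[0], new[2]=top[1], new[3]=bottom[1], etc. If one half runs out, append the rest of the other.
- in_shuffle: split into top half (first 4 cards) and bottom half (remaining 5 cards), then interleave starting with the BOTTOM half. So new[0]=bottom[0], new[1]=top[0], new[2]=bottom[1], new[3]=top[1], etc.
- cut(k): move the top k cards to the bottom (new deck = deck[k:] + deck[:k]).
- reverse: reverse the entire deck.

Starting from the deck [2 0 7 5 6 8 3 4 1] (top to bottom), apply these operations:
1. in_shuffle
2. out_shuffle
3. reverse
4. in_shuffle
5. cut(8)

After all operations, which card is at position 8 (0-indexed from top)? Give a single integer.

After op 1 (in_shuffle): [6 2 8 0 3 7 4 5 1]
After op 2 (out_shuffle): [6 7 2 4 8 5 0 1 3]
After op 3 (reverse): [3 1 0 5 8 4 2 7 6]
After op 4 (in_shuffle): [8 3 4 1 2 0 7 5 6]
After op 5 (cut(8)): [6 8 3 4 1 2 0 7 5]
Position 8: card 5.

Answer: 5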